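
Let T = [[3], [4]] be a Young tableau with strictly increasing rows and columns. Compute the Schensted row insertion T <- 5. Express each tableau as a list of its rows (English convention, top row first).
5 is larger than every entry of row 1, so it is appended to row 1. The new tableau is [[3, 5], [4]].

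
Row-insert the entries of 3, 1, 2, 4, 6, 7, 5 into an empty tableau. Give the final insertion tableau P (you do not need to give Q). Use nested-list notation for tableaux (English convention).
Insert 3: appended to row 1. P = [[3]].
Insert 1: 1 bumps 3 from row 1; 3 starts row 2. P = [[1], [3]].
Insert 2: appended to row 1. P = [[1, 2], [3]].
Insert 4: appended to row 1. P = [[1, 2, 4], [3]].
Insert 6: appended to row 1. P = [[1, 2, 4, 6], [3]].
Insert 7: appended to row 1. P = [[1, 2, 4, 6, 7], [3]].
Insert 5: 5 bumps 6 from row 1; 6 appends to row 2. P = [[1, 2, 4, 5, 7], [3, 6]].

So P = [[1, 2, 4, 5, 7], [3, 6]].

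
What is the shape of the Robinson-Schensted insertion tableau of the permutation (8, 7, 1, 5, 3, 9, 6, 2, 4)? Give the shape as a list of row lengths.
Row-insert each entry into an empty tableau.

After inserting 8: P = [[8]].
After inserting 7: P = [[7], [8]].
After inserting 1: P = [[1], [7], [8]].
After inserting 5: P = [[1, 5], [7], [8]].
After inserting 3: P = [[1, 3], [5], [7], [8]].
After inserting 9: P = [[1, 3, 9], [5], [7], [8]].
After inserting 6: P = [[1, 3, 6], [5, 9], [7], [8]].
After inserting 2: P = [[1, 2, 6], [3, 9], [5], [7], [8]].
After inserting 4: P = [[1, 2, 4], [3, 6], [5, 9], [7], [8]].

The final insertion tableau P = [[1, 2, 4], [3, 6], [5, 9], [7], [8]] has shape [3, 2, 2, 1, 1].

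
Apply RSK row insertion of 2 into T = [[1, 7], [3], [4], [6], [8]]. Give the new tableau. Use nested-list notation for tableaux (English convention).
[[1, 2], [3, 7], [4], [6], [8]]

In row 1, 2 replaces 7 (the leftmost entry greater than 2); 7 is bumped to row 2. 7 is appended to row 2. The new tableau is [[1, 2], [3, 7], [4], [6], [8]].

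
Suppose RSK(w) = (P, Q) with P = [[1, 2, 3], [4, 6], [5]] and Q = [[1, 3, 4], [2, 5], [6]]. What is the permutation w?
Reverse the RSK construction: for i from n down to 1, find the cell of Q containing i, remove the entry at that cell from P, and reverse-bump it up through P; the value ejected from row 1 is w(i).

Step i=6: Q has 6 at row 3, column 1; remove 5 from row 3 of P and reverse-bump: 5 enters row 2 and ejects 4; 4 enters row 1 and ejects 3. So w(6) = 3. P is now [[1, 2, 4], [5, 6]].
Step i=5: Q has 5 at row 2, column 2; remove 6 from row 2 of P and reverse-bump: 6 enters row 1 and ejects 4. So w(5) = 4. P is now [[1, 2, 6], [5]].
Step i=4: Q has 4 at row 1, column 3; remove that cell from P, ejecting 6. So w(4) = 6. P is now [[1, 2], [5]].
Step i=3: Q has 3 at row 1, column 2; remove that cell from P, ejecting 2. So w(3) = 2. P is now [[1], [5]].
Step i=2: Q has 2 at row 2, column 1; remove 5 from row 2 of P and reverse-bump: 5 enters row 1 and ejects 1. So w(2) = 1. P is now [[5]].
Step i=1: Q has 1 at row 1, column 1; remove that cell from P, ejecting 5. So w(1) = 5. P is now [].

So w = 5 1 2 6 4 3.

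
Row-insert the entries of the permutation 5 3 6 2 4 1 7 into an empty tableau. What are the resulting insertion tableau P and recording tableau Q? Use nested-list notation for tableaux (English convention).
Insert each entry of the permutation into P by Schensted row insertion, recording in Q the position of each new cell.

Insert 5: appended to row 1. P = [[5]].
Insert 3: 3 bumps 5 from row 1; 5 starts row 2. P = [[3], [5]].
Insert 6: appended to row 1. P = [[3, 6], [5]].
Insert 2: 2 bumps 3 from row 1; 3 bumps 5 from row 2; 5 starts row 3. P = [[2, 6], [3], [5]].
Insert 4: 4 bumps 6 from row 1; 6 appends to row 2. P = [[2, 4], [3, 6], [5]].
Insert 1: 1 bumps 2 from row 1; 2 bumps 3 from row 2; 3 bumps 5 from row 3; 5 starts row 4. P = [[1, 4], [2, 6], [3], [5]].
Insert 7: appended to row 1. P = [[1, 4, 7], [2, 6], [3], [5]].

So P = [[1, 4, 7], [2, 6], [3], [5]], Q = [[1, 3, 7], [2, 5], [4], [6]].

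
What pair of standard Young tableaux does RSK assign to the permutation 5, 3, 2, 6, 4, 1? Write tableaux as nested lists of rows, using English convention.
Insert each entry of the permutation into P by Schensted row insertion, recording in Q the position of each new cell.

Insert 5: appended to row 1. P = [[5]].
Insert 3: 3 bumps 5 from row 1; 5 starts row 2. P = [[3], [5]].
Insert 2: 2 bumps 3 from row 1; 3 bumps 5 from row 2; 5 starts row 3. P = [[2], [3], [5]].
Insert 6: appended to row 1. P = [[2, 6], [3], [5]].
Insert 4: 4 bumps 6 from row 1; 6 appends to row 2. P = [[2, 4], [3, 6], [5]].
Insert 1: 1 bumps 2 from row 1; 2 bumps 3 from row 2; 3 bumps 5 from row 3; 5 starts row 4. P = [[1, 4], [2, 6], [3], [5]].

So P = [[1, 4], [2, 6], [3], [5]], Q = [[1, 4], [2, 5], [3], [6]].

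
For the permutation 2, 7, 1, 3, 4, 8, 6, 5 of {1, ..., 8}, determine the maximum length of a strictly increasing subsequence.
4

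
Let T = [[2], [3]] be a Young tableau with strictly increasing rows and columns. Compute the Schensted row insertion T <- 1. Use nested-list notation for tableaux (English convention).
[[1], [2], [3]]

In row 1, 1 replaces 2 (the leftmost entry greater than 1); 2 is bumped to row 2. In row 2, 2 replaces 3 (the leftmost entry greater than 2); 3 is bumped to row 3. 3 starts a new row 3. The new tableau is [[1], [2], [3]].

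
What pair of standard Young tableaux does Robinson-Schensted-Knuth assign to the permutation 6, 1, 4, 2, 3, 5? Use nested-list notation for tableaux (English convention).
P = [[1, 2, 3, 5], [4], [6]], Q = [[1, 3, 5, 6], [2], [4]]

Insert each entry of the permutation into P by Schensted row insertion, recording in Q the position of each new cell.

Insert 6: appended to row 1. P = [[6]], Q = [[1]].
Insert 1: 1 bumps 6 from row 1; 6 starts row 2. P = [[1], [6]], Q = [[1], [2]].
Insert 4: appended to row 1. P = [[1, 4], [6]], Q = [[1, 3], [2]].
Insert 2: 2 bumps 4 from row 1; 4 bumps 6 from row 2; 6 starts row 3. P = [[1, 2], [4], [6]], Q = [[1, 3], [2], [4]].
Insert 3: appended to row 1. P = [[1, 2, 3], [4], [6]], Q = [[1, 3, 5], [2], [4]].
Insert 5: appended to row 1. P = [[1, 2, 3, 5], [4], [6]], Q = [[1, 3, 5, 6], [2], [4]].

So P = [[1, 2, 3, 5], [4], [6]], Q = [[1, 3, 5, 6], [2], [4]].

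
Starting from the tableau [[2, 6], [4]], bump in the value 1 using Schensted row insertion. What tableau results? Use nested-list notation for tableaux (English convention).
[[1, 6], [2], [4]]

In row 1, 1 replaces 2 (the leftmost entry greater than 1); 2 is bumped to row 2. In row 2, 2 replaces 4 (the leftmost entry greater than 2); 4 is bumped to row 3. 4 starts a new row 3. The new tableau is [[1, 6], [2], [4]].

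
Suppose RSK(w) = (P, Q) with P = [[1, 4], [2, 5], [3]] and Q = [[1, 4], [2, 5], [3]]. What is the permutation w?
Reverse the RSK construction: for i from n down to 1, find the cell of Q containing i, remove the entry at that cell from P, and reverse-bump it up through P; the value ejected from row 1 is w(i).

Step i=5: Q has 5 at row 2, column 2; remove 5 from row 2 of P and reverse-bump: 5 enters row 1 and ejects 4. So w(5) = 4. P is now [[1, 5], [2], [3]].
Step i=4: Q has 4 at row 1, column 2; remove that cell from P, ejecting 5. So w(4) = 5. P is now [[1], [2], [3]].
Step i=3: Q has 3 at row 3, column 1; remove 3 from row 3 of P and reverse-bump: 3 enters row 2 and ejects 2; 2 enters row 1 and ejects 1. So w(3) = 1. P is now [[2], [3]].
Step i=2: Q has 2 at row 2, column 1; remove 3 from row 2 of P and reverse-bump: 3 enters row 1 and ejects 2. So w(2) = 2. P is now [[3]].
Step i=1: Q has 1 at row 1, column 1; remove that cell from P, ejecting 3. So w(1) = 3. P is now [].

So w = 3 2 1 5 4.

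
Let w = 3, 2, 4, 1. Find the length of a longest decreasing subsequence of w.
3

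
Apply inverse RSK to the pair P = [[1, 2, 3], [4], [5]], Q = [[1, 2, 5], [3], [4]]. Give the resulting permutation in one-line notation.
1 5 4 2 3

Reverse the RSK construction: for i from n down to 1, find the cell of Q containing i, remove the entry at that cell from P, and reverse-bump it up through P; the value ejected from row 1 is w(i).

Step i=5: Q has 5 at row 1, column 3; remove that cell from P, ejecting 3. So w(5) = 3. P is now [[1, 2], [4], [5]].
Step i=4: Q has 4 at row 3, column 1; remove 5 from row 3 of P and reverse-bump: 5 enters row 2 and ejects 4; 4 enters row 1 and ejects 2. So w(4) = 2. P is now [[1, 4], [5]].
Step i=3: Q has 3 at row 2, column 1; remove 5 from row 2 of P and reverse-bump: 5 enters row 1 and ejects 4. So w(3) = 4. P is now [[1, 5]].
Step i=2: Q has 2 at row 1, column 2; remove that cell from P, ejecting 5. So w(2) = 5. P is now [[1]].
Step i=1: Q has 1 at row 1, column 1; remove that cell from P, ejecting 1. So w(1) = 1. P is now [].

So w = 1 5 4 2 3.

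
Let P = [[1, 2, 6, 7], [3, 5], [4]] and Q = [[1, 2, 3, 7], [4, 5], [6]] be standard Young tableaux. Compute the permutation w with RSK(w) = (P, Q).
Reverse the RSK construction: for i from n down to 1, find the cell of Q containing i, remove the entry at that cell from P, and reverse-bump it up through P; the value ejected from row 1 is w(i).

Step i=7: Q has 7 at row 1, column 4; remove that cell from P, ejecting 7. So w(7) = 7. P is now [[1, 2, 6], [3, 5], [4]].
Step i=6: Q has 6 at row 3, column 1; remove 4 from row 3 of P and reverse-bump: 4 enters row 2 and ejects 3; 3 enters row 1 and ejects 2. So w(6) = 2. P is now [[1, 3, 6], [4, 5]].
Step i=5: Q has 5 at row 2, column 2; remove 5 from row 2 of P and reverse-bump: 5 enters row 1 and ejects 3. So w(5) = 3. P is now [[1, 5, 6], [4]].
Step i=4: Q has 4 at row 2, column 1; remove 4 from row 2 of P and reverse-bump: 4 enters row 1 and ejects 1. So w(4) = 1. P is now [[4, 5, 6]].
Step i=3: Q has 3 at row 1, column 3; remove that cell from P, ejecting 6. So w(3) = 6. P is now [[4, 5]].
Step i=2: Q has 2 at row 1, column 2; remove that cell from P, ejecting 5. So w(2) = 5. P is now [[4]].
Step i=1: Q has 1 at row 1, column 1; remove that cell from P, ejecting 4. So w(1) = 4. P is now [].

So w = 4 5 6 1 3 2 7.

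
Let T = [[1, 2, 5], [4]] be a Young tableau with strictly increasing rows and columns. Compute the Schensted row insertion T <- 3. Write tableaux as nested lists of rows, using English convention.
[[1, 2, 3], [4, 5]]

In row 1, 3 replaces 5 (the leftmost entry greater than 3); 5 is bumped to row 2. 5 is appended to row 2. The new tableau is [[1, 2, 3], [4, 5]].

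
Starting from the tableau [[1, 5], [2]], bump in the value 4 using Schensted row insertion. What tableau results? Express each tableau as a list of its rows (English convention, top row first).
In row 1, 4 replaces 5 (the leftmost entry greater than 4); 5 is bumped to row 2. 5 is appended to row 2. The new tableau is [[1, 4], [2, 5]].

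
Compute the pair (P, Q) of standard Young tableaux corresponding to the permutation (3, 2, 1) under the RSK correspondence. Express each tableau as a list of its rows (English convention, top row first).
Insert each entry of the permutation into P by Schensted row insertion, recording in Q the position of each new cell.

Insert 3: appended to row 1. P = [[3]], Q = [[1]].
Insert 2: 2 bumps 3 from row 1; 3 starts row 2. P = [[2], [3]], Q = [[1], [2]].
Insert 1: 1 bumps 2 from row 1; 2 bumps 3 from row 2; 3 starts row 3. P = [[1], [2], [3]], Q = [[1], [2], [3]].

So P = [[1], [2], [3]], Q = [[1], [2], [3]].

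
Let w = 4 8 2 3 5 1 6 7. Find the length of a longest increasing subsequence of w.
5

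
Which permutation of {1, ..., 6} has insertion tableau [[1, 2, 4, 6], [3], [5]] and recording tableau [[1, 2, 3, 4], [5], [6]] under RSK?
1 3 5 6 4 2

Reverse the RSK construction: for i from n down to 1, find the cell of Q containing i, remove the entry at that cell from P, and reverse-bump it up through P; the value ejected from row 1 is w(i).

Step i=6: Q has 6 at row 3, column 1; remove 5 from row 3 of P and reverse-bump: 5 enters row 2 and ejects 3; 3 enters row 1 and ejects 2. So w(6) = 2. P is now [[1, 3, 4, 6], [5]].
Step i=5: Q has 5 at row 2, column 1; remove 5 from row 2 of P and reverse-bump: 5 enters row 1 and ejects 4. So w(5) = 4. P is now [[1, 3, 5, 6]].
Step i=4: Q has 4 at row 1, column 4; remove that cell from P, ejecting 6. So w(4) = 6. P is now [[1, 3, 5]].
Step i=3: Q has 3 at row 1, column 3; remove that cell from P, ejecting 5. So w(3) = 5. P is now [[1, 3]].
Step i=2: Q has 2 at row 1, column 2; remove that cell from P, ejecting 3. So w(2) = 3. P is now [[1]].
Step i=1: Q has 1 at row 1, column 1; remove that cell from P, ejecting 1. So w(1) = 1. P is now [].

So w = 1 3 5 6 4 2.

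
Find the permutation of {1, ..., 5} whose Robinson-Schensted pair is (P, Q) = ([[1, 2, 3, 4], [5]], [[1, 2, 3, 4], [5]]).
1 2 3 5 4

Reverse RSK: for i = n, n-1, ..., 1, locate i in Q, remove the corresponding corner cell from P, and reverse-bump its entry up through P; the value ejected from row 1 is w(i).

So w = 1 2 3 5 4.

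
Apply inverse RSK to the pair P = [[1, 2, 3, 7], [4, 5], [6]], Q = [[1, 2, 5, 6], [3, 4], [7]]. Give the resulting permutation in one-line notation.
4 6 1 2 5 7 3

Reverse RSK: for i = n, n-1, ..., 1, locate i in Q, remove the corresponding corner cell from P, and reverse-bump its entry up through P; the value ejected from row 1 is w(i).

So w = 4 6 1 2 5 7 3.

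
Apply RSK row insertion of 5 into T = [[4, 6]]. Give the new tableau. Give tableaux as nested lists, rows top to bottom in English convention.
In row 1, 5 replaces 6 (the leftmost entry greater than 5); 6 is bumped to row 2. 6 starts a new row 2. The new tableau is [[4, 5], [6]].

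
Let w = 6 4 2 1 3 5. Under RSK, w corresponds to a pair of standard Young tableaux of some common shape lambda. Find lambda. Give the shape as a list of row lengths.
Row-insert each entry into an empty tableau.

After inserting 6: P = [[6]].
After inserting 4: P = [[4], [6]].
After inserting 2: P = [[2], [4], [6]].
After inserting 1: P = [[1], [2], [4], [6]].
After inserting 3: P = [[1, 3], [2], [4], [6]].
After inserting 5: P = [[1, 3, 5], [2], [4], [6]].

The final insertion tableau P = [[1, 3, 5], [2], [4], [6]] has shape [3, 1, 1, 1].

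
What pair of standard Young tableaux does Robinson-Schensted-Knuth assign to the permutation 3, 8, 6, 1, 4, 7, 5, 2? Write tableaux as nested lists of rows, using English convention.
Insert each entry of the permutation into P by Schensted row insertion, recording in Q the position of each new cell.

Insert 3: appended to row 1. P = [[3]].
Insert 8: appended to row 1. P = [[3, 8]].
Insert 6: 6 bumps 8 from row 1; 8 starts row 2. P = [[3, 6], [8]].
Insert 1: 1 bumps 3 from row 1; 3 bumps 8 from row 2; 8 starts row 3. P = [[1, 6], [3], [8]].
Insert 4: 4 bumps 6 from row 1; 6 appends to row 2. P = [[1, 4], [3, 6], [8]].
Insert 7: appended to row 1. P = [[1, 4, 7], [3, 6], [8]].
Insert 5: 5 bumps 7 from row 1; 7 appends to row 2. P = [[1, 4, 5], [3, 6, 7], [8]].
Insert 2: 2 bumps 4 from row 1; 4 bumps 6 from row 2; 6 bumps 8 from row 3; 8 starts row 4. P = [[1, 2, 5], [3, 4, 7], [6], [8]].

So P = [[1, 2, 5], [3, 4, 7], [6], [8]], Q = [[1, 2, 6], [3, 5, 7], [4], [8]].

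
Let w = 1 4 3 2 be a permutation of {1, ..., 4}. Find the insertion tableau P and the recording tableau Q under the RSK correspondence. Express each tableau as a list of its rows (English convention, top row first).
P = [[1, 2], [3], [4]], Q = [[1, 2], [3], [4]]

Insert each entry of the permutation into P by Schensted row insertion, recording in Q the position of each new cell.

Insert 1: appended to row 1. P = [[1]].
Insert 4: appended to row 1. P = [[1, 4]].
Insert 3: 3 bumps 4 from row 1; 4 starts row 2. P = [[1, 3], [4]].
Insert 2: 2 bumps 3 from row 1; 3 bumps 4 from row 2; 4 starts row 3. P = [[1, 2], [3], [4]].

So P = [[1, 2], [3], [4]], Q = [[1, 2], [3], [4]].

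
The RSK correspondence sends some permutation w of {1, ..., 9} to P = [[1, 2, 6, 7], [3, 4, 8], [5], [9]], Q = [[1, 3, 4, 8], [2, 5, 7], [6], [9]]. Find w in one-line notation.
Reverse the RSK construction: for i from n down to 1, find the cell of Q containing i, remove the entry at that cell from P, and reverse-bump it up through P; the value ejected from row 1 is w(i).

Step i=9: Q has 9 at row 4, column 1; remove 9 from row 4 of P and reverse-bump: 9 enters row 3 and ejects 5; 5 enters row 2 and ejects 4; 4 enters row 1 and ejects 2. So w(9) = 2. P is now [[1, 4, 6, 7], [3, 5, 8], [9]].
Step i=8: Q has 8 at row 1, column 4; remove that cell from P, ejecting 7. So w(8) = 7. P is now [[1, 4, 6], [3, 5, 8], [9]].
Step i=7: Q has 7 at row 2, column 3; remove 8 from row 2 of P and reverse-bump: 8 enters row 1 and ejects 6. So w(7) = 6. P is now [[1, 4, 8], [3, 5], [9]].
Step i=6: Q has 6 at row 3, column 1; remove 9 from row 3 of P and reverse-bump: 9 enters row 2 and ejects 5; 5 enters row 1 and ejects 4. So w(6) = 4. P is now [[1, 5, 8], [3, 9]].
Step i=5: Q has 5 at row 2, column 2; remove 9 from row 2 of P and reverse-bump: 9 enters row 1 and ejects 8. So w(5) = 8. P is now [[1, 5, 9], [3]].
Step i=4: Q has 4 at row 1, column 3; remove that cell from P, ejecting 9. So w(4) = 9. P is now [[1, 5], [3]].
Step i=3: Q has 3 at row 1, column 2; remove that cell from P, ejecting 5. So w(3) = 5. P is now [[1], [3]].
Step i=2: Q has 2 at row 2, column 1; remove 3 from row 2 of P and reverse-bump: 3 enters row 1 and ejects 1. So w(2) = 1. P is now [[3]].
Step i=1: Q has 1 at row 1, column 1; remove that cell from P, ejecting 3. So w(1) = 3. P is now [].

So w = 3 1 5 9 8 4 6 7 2.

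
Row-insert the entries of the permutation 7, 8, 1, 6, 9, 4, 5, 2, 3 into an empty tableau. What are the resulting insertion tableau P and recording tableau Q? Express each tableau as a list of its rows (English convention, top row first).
Insert each entry of the permutation into P by Schensted row insertion, recording in Q the position of each new cell.

Insert 7: appended to row 1. P = [[7]], Q = [[1]].
Insert 8: appended to row 1. P = [[7, 8]], Q = [[1, 2]].
Insert 1: 1 bumps 7 from row 1; 7 starts row 2. P = [[1, 8], [7]], Q = [[1, 2], [3]].
Insert 6: 6 bumps 8 from row 1; 8 appends to row 2. P = [[1, 6], [7, 8]], Q = [[1, 2], [3, 4]].
Insert 9: appended to row 1. P = [[1, 6, 9], [7, 8]], Q = [[1, 2, 5], [3, 4]].
Insert 4: 4 bumps 6 from row 1; 6 bumps 7 from row 2; 7 starts row 3. P = [[1, 4, 9], [6, 8], [7]], Q = [[1, 2, 5], [3, 4], [6]].
Insert 5: 5 bumps 9 from row 1; 9 appends to row 2. P = [[1, 4, 5], [6, 8, 9], [7]], Q = [[1, 2, 5], [3, 4, 7], [6]].
Insert 2: 2 bumps 4 from row 1; 4 bumps 6 from row 2; 6 bumps 7 from row 3; 7 starts row 4. P = [[1, 2, 5], [4, 8, 9], [6], [7]], Q = [[1, 2, 5], [3, 4, 7], [6], [8]].
Insert 3: 3 bumps 5 from row 1; 5 bumps 8 from row 2; 8 appends to row 3. P = [[1, 2, 3], [4, 5, 9], [6, 8], [7]], Q = [[1, 2, 5], [3, 4, 7], [6, 9], [8]].

So P = [[1, 2, 3], [4, 5, 9], [6, 8], [7]], Q = [[1, 2, 5], [3, 4, 7], [6, 9], [8]].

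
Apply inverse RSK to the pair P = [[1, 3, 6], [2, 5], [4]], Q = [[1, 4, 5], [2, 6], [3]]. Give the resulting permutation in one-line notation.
Reverse RSK: for i = n, n-1, ..., 1, locate i in Q, remove the corresponding corner cell from P, and reverse-bump its entry up through P; the value ejected from row 1 is w(i).

So w = 4 2 1 5 6 3.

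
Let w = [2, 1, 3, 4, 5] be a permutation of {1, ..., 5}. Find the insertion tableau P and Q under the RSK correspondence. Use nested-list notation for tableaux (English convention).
Insert each entry of the permutation into P by Schensted row insertion, recording in Q the position of each new cell.

Insert 2: appended to row 1. P = [[2]], Q = [[1]].
Insert 1: 1 bumps 2 from row 1; 2 starts row 2. P = [[1], [2]], Q = [[1], [2]].
Insert 3: appended to row 1. P = [[1, 3], [2]], Q = [[1, 3], [2]].
Insert 4: appended to row 1. P = [[1, 3, 4], [2]], Q = [[1, 3, 4], [2]].
Insert 5: appended to row 1. P = [[1, 3, 4, 5], [2]], Q = [[1, 3, 4, 5], [2]].

So P = [[1, 3, 4, 5], [2]], Q = [[1, 3, 4, 5], [2]].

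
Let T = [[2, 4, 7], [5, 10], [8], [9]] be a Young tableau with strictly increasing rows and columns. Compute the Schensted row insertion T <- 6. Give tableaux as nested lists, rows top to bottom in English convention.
[[2, 4, 6], [5, 7], [8, 10], [9]]

In row 1, 6 replaces 7 (the leftmost entry greater than 6); 7 is bumped to row 2. In row 2, 7 replaces 10 (the leftmost entry greater than 7); 10 is bumped to row 3. 10 is appended to row 3. The new tableau is [[2, 4, 6], [5, 7], [8, 10], [9]].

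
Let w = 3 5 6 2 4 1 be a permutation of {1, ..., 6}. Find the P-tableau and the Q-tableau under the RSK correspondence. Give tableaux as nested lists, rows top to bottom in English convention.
Insert each entry of the permutation into P by Schensted row insertion, recording in Q the position of each new cell.

Insert 3: appended to row 1. P = [[3]].
Insert 5: appended to row 1. P = [[3, 5]].
Insert 6: appended to row 1. P = [[3, 5, 6]].
Insert 2: 2 bumps 3 from row 1; 3 starts row 2. P = [[2, 5, 6], [3]].
Insert 4: 4 bumps 5 from row 1; 5 appends to row 2. P = [[2, 4, 6], [3, 5]].
Insert 1: 1 bumps 2 from row 1; 2 bumps 3 from row 2; 3 starts row 3. P = [[1, 4, 6], [2, 5], [3]].

So P = [[1, 4, 6], [2, 5], [3]], Q = [[1, 2, 3], [4, 5], [6]].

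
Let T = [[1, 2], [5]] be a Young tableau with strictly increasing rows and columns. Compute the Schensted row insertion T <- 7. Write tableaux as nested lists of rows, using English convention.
[[1, 2, 7], [5]]

7 is larger than every entry of row 1, so it is appended to row 1. The new tableau is [[1, 2, 7], [5]].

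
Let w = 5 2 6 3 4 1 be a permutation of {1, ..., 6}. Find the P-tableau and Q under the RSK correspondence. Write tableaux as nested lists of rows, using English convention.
Insert each entry of the permutation into P by Schensted row insertion, recording in Q the position of each new cell.

Insert 5: appended to row 1. P = [[5]], Q = [[1]].
Insert 2: 2 bumps 5 from row 1; 5 starts row 2. P = [[2], [5]], Q = [[1], [2]].
Insert 6: appended to row 1. P = [[2, 6], [5]], Q = [[1, 3], [2]].
Insert 3: 3 bumps 6 from row 1; 6 appends to row 2. P = [[2, 3], [5, 6]], Q = [[1, 3], [2, 4]].
Insert 4: appended to row 1. P = [[2, 3, 4], [5, 6]], Q = [[1, 3, 5], [2, 4]].
Insert 1: 1 bumps 2 from row 1; 2 bumps 5 from row 2; 5 starts row 3. P = [[1, 3, 4], [2, 6], [5]], Q = [[1, 3, 5], [2, 4], [6]].

So P = [[1, 3, 4], [2, 6], [5]], Q = [[1, 3, 5], [2, 4], [6]].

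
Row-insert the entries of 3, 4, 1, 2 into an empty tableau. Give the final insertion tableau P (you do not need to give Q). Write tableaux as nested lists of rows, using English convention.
P = [[1, 2], [3, 4]]

Insert 3: appended to row 1. P = [[3]].
Insert 4: appended to row 1. P = [[3, 4]].
Insert 1: 1 bumps 3 from row 1; 3 starts row 2. P = [[1, 4], [3]].
Insert 2: 2 bumps 4 from row 1; 4 appends to row 2. P = [[1, 2], [3, 4]].

So P = [[1, 2], [3, 4]].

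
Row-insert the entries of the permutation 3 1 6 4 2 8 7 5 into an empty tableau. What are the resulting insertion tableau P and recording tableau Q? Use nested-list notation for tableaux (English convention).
P = [[1, 2, 5], [3, 4, 7], [6, 8]], Q = [[1, 3, 6], [2, 4, 7], [5, 8]]

Insert each entry of the permutation into P by Schensted row insertion, recording in Q the position of each new cell.

After inserting 3: P = [[3]].
After inserting 1: P = [[1], [3]].
After inserting 6: P = [[1, 6], [3]].
After inserting 4: P = [[1, 4], [3, 6]].
After inserting 2: P = [[1, 2], [3, 4], [6]].
After inserting 8: P = [[1, 2, 8], [3, 4], [6]].
After inserting 7: P = [[1, 2, 7], [3, 4, 8], [6]].
After inserting 5: P = [[1, 2, 5], [3, 4, 7], [6, 8]].

So P = [[1, 2, 5], [3, 4, 7], [6, 8]], Q = [[1, 3, 6], [2, 4, 7], [5, 8]].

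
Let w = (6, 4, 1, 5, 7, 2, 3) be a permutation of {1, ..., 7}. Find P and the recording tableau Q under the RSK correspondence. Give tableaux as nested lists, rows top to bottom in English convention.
Insert each entry of the permutation into P by Schensted row insertion, recording in Q the position of each new cell.

Insert 6: appended to row 1. P = [[6]], Q = [[1]].
Insert 4: 4 bumps 6 from row 1; 6 starts row 2. P = [[4], [6]], Q = [[1], [2]].
Insert 1: 1 bumps 4 from row 1; 4 bumps 6 from row 2; 6 starts row 3. P = [[1], [4], [6]], Q = [[1], [2], [3]].
Insert 5: appended to row 1. P = [[1, 5], [4], [6]], Q = [[1, 4], [2], [3]].
Insert 7: appended to row 1. P = [[1, 5, 7], [4], [6]], Q = [[1, 4, 5], [2], [3]].
Insert 2: 2 bumps 5 from row 1; 5 appends to row 2. P = [[1, 2, 7], [4, 5], [6]], Q = [[1, 4, 5], [2, 6], [3]].
Insert 3: 3 bumps 7 from row 1; 7 appends to row 2. P = [[1, 2, 3], [4, 5, 7], [6]], Q = [[1, 4, 5], [2, 6, 7], [3]].

So P = [[1, 2, 3], [4, 5, 7], [6]], Q = [[1, 4, 5], [2, 6, 7], [3]].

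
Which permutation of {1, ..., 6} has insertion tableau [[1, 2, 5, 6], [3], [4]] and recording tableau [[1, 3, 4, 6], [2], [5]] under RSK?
Reverse the RSK construction: for i from n down to 1, find the cell of Q containing i, remove the entry at that cell from P, and reverse-bump it up through P; the value ejected from row 1 is w(i).

Step i=6: Q has 6 at row 1, column 4; remove that cell from P, ejecting 6. So w(6) = 6. P is now [[1, 2, 5], [3], [4]].
Step i=5: Q has 5 at row 3, column 1; remove 4 from row 3 of P and reverse-bump: 4 enters row 2 and ejects 3; 3 enters row 1 and ejects 2. So w(5) = 2. P is now [[1, 3, 5], [4]].
Step i=4: Q has 4 at row 1, column 3; remove that cell from P, ejecting 5. So w(4) = 5. P is now [[1, 3], [4]].
Step i=3: Q has 3 at row 1, column 2; remove that cell from P, ejecting 3. So w(3) = 3. P is now [[1], [4]].
Step i=2: Q has 2 at row 2, column 1; remove 4 from row 2 of P and reverse-bump: 4 enters row 1 and ejects 1. So w(2) = 1. P is now [[4]].
Step i=1: Q has 1 at row 1, column 1; remove that cell from P, ejecting 4. So w(1) = 4. P is now [].

So w = 4 1 3 5 2 6.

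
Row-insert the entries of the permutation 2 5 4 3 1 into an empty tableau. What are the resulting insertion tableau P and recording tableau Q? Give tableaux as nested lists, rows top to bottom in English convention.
Insert each entry of the permutation into P by Schensted row insertion, recording in Q the position of each new cell.

Insert 2: appended to row 1. P = [[2]].
Insert 5: appended to row 1. P = [[2, 5]].
Insert 4: 4 bumps 5 from row 1; 5 starts row 2. P = [[2, 4], [5]].
Insert 3: 3 bumps 4 from row 1; 4 bumps 5 from row 2; 5 starts row 3. P = [[2, 3], [4], [5]].
Insert 1: 1 bumps 2 from row 1; 2 bumps 4 from row 2; 4 bumps 5 from row 3; 5 starts row 4. P = [[1, 3], [2], [4], [5]].

So P = [[1, 3], [2], [4], [5]], Q = [[1, 2], [3], [4], [5]].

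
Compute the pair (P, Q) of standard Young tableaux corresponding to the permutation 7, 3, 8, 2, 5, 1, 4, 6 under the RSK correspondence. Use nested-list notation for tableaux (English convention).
Insert each entry of the permutation into P by Schensted row insertion, recording in Q the position of each new cell.

Insert 7: appended to row 1. P = [[7]].
Insert 3: 3 bumps 7 from row 1; 7 starts row 2. P = [[3], [7]].
Insert 8: appended to row 1. P = [[3, 8], [7]].
Insert 2: 2 bumps 3 from row 1; 3 bumps 7 from row 2; 7 starts row 3. P = [[2, 8], [3], [7]].
Insert 5: 5 bumps 8 from row 1; 8 appends to row 2. P = [[2, 5], [3, 8], [7]].
Insert 1: 1 bumps 2 from row 1; 2 bumps 3 from row 2; 3 bumps 7 from row 3; 7 starts row 4. P = [[1, 5], [2, 8], [3], [7]].
Insert 4: 4 bumps 5 from row 1; 5 bumps 8 from row 2; 8 appends to row 3. P = [[1, 4], [2, 5], [3, 8], [7]].
Insert 6: appended to row 1. P = [[1, 4, 6], [2, 5], [3, 8], [7]].

So P = [[1, 4, 6], [2, 5], [3, 8], [7]], Q = [[1, 3, 8], [2, 5], [4, 7], [6]].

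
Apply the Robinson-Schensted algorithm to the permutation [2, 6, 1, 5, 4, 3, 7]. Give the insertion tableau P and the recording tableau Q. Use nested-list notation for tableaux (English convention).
P = [[1, 3, 7], [2, 4], [5], [6]], Q = [[1, 2, 7], [3, 4], [5], [6]]

Insert each entry of the permutation into P by Schensted row insertion, recording in Q the position of each new cell.

Insert 2: appended to row 1. P = [[2]].
Insert 6: appended to row 1. P = [[2, 6]].
Insert 1: 1 bumps 2 from row 1; 2 starts row 2. P = [[1, 6], [2]].
Insert 5: 5 bumps 6 from row 1; 6 appends to row 2. P = [[1, 5], [2, 6]].
Insert 4: 4 bumps 5 from row 1; 5 bumps 6 from row 2; 6 starts row 3. P = [[1, 4], [2, 5], [6]].
Insert 3: 3 bumps 4 from row 1; 4 bumps 5 from row 2; 5 bumps 6 from row 3; 6 starts row 4. P = [[1, 3], [2, 4], [5], [6]].
Insert 7: appended to row 1. P = [[1, 3, 7], [2, 4], [5], [6]].

So P = [[1, 3, 7], [2, 4], [5], [6]], Q = [[1, 2, 7], [3, 4], [5], [6]].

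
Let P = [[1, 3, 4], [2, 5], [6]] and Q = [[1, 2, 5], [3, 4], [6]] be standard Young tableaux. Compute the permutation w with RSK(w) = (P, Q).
Reverse the RSK construction: for i from n down to 1, find the cell of Q containing i, remove the entry at that cell from P, and reverse-bump it up through P; the value ejected from row 1 is w(i).

Step i=6: Q has 6 at row 3, column 1; remove 6 from row 3 of P and reverse-bump: 6 enters row 2 and ejects 5; 5 enters row 1 and ejects 4. So w(6) = 4. P is now [[1, 3, 5], [2, 6]].
Step i=5: Q has 5 at row 1, column 3; remove that cell from P, ejecting 5. So w(5) = 5. P is now [[1, 3], [2, 6]].
Step i=4: Q has 4 at row 2, column 2; remove 6 from row 2 of P and reverse-bump: 6 enters row 1 and ejects 3. So w(4) = 3. P is now [[1, 6], [2]].
Step i=3: Q has 3 at row 2, column 1; remove 2 from row 2 of P and reverse-bump: 2 enters row 1 and ejects 1. So w(3) = 1. P is now [[2, 6]].
Step i=2: Q has 2 at row 1, column 2; remove that cell from P, ejecting 6. So w(2) = 6. P is now [[2]].
Step i=1: Q has 1 at row 1, column 1; remove that cell from P, ejecting 2. So w(1) = 2. P is now [].

So w = 2 6 1 3 5 4.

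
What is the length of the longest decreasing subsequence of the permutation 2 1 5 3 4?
2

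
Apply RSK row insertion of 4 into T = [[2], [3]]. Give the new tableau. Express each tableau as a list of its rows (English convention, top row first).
4 is larger than every entry of row 1, so it is appended to row 1. The new tableau is [[2, 4], [3]].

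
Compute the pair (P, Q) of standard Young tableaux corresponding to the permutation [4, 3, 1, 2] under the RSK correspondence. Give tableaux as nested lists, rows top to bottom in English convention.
Insert each entry of the permutation into P by Schensted row insertion, recording in Q the position of each new cell.

After inserting 4: P = [[4]].
After inserting 3: P = [[3], [4]].
After inserting 1: P = [[1], [3], [4]].
After inserting 2: P = [[1, 2], [3], [4]].

So P = [[1, 2], [3], [4]], Q = [[1, 4], [2], [3]].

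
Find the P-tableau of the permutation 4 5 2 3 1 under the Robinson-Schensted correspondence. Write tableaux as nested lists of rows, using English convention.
Insert 4: appended to row 1. P = [[4]].
Insert 5: appended to row 1. P = [[4, 5]].
Insert 2: 2 bumps 4 from row 1; 4 starts row 2. P = [[2, 5], [4]].
Insert 3: 3 bumps 5 from row 1; 5 appends to row 2. P = [[2, 3], [4, 5]].
Insert 1: 1 bumps 2 from row 1; 2 bumps 4 from row 2; 4 starts row 3. P = [[1, 3], [2, 5], [4]].

So P = [[1, 3], [2, 5], [4]].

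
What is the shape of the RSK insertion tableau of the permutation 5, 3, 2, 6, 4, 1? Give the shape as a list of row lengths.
[2, 2, 1, 1]

Row-insert each entry into an empty tableau.

After inserting 5: P = [[5]].
After inserting 3: P = [[3], [5]].
After inserting 2: P = [[2], [3], [5]].
After inserting 6: P = [[2, 6], [3], [5]].
After inserting 4: P = [[2, 4], [3, 6], [5]].
After inserting 1: P = [[1, 4], [2, 6], [3], [5]].

The final insertion tableau P = [[1, 4], [2, 6], [3], [5]] has shape [2, 2, 1, 1].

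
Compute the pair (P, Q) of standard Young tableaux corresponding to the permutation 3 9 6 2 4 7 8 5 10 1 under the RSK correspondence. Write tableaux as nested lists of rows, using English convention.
Insert each entry of the permutation into P by Schensted row insertion, recording in Q the position of each new cell.

Insert 3: appended to row 1. P = [[3]], Q = [[1]].
Insert 9: appended to row 1. P = [[3, 9]], Q = [[1, 2]].
Insert 6: 6 bumps 9 from row 1; 9 starts row 2. P = [[3, 6], [9]], Q = [[1, 2], [3]].
Insert 2: 2 bumps 3 from row 1; 3 bumps 9 from row 2; 9 starts row 3. P = [[2, 6], [3], [9]], Q = [[1, 2], [3], [4]].
Insert 4: 4 bumps 6 from row 1; 6 appends to row 2. P = [[2, 4], [3, 6], [9]], Q = [[1, 2], [3, 5], [4]].
Insert 7: appended to row 1. P = [[2, 4, 7], [3, 6], [9]], Q = [[1, 2, 6], [3, 5], [4]].
Insert 8: appended to row 1. P = [[2, 4, 7, 8], [3, 6], [9]], Q = [[1, 2, 6, 7], [3, 5], [4]].
Insert 5: 5 bumps 7 from row 1; 7 appends to row 2. P = [[2, 4, 5, 8], [3, 6, 7], [9]], Q = [[1, 2, 6, 7], [3, 5, 8], [4]].
Insert 10: appended to row 1. P = [[2, 4, 5, 8, 10], [3, 6, 7], [9]], Q = [[1, 2, 6, 7, 9], [3, 5, 8], [4]].
Insert 1: 1 bumps 2 from row 1; 2 bumps 3 from row 2; 3 bumps 9 from row 3; 9 starts row 4. P = [[1, 4, 5, 8, 10], [2, 6, 7], [3], [9]], Q = [[1, 2, 6, 7, 9], [3, 5, 8], [4], [10]].

So P = [[1, 4, 5, 8, 10], [2, 6, 7], [3], [9]], Q = [[1, 2, 6, 7, 9], [3, 5, 8], [4], [10]].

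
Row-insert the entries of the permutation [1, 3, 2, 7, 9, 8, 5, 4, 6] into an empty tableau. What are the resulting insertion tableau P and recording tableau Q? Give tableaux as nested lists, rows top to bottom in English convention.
Insert each entry of the permutation into P by Schensted row insertion, recording in Q the position of each new cell.

Insert 1: appended to row 1. P = [[1]].
Insert 3: appended to row 1. P = [[1, 3]].
Insert 2: 2 bumps 3 from row 1; 3 starts row 2. P = [[1, 2], [3]].
Insert 7: appended to row 1. P = [[1, 2, 7], [3]].
Insert 9: appended to row 1. P = [[1, 2, 7, 9], [3]].
Insert 8: 8 bumps 9 from row 1; 9 appends to row 2. P = [[1, 2, 7, 8], [3, 9]].
Insert 5: 5 bumps 7 from row 1; 7 bumps 9 from row 2; 9 starts row 3. P = [[1, 2, 5, 8], [3, 7], [9]].
Insert 4: 4 bumps 5 from row 1; 5 bumps 7 from row 2; 7 bumps 9 from row 3; 9 starts row 4. P = [[1, 2, 4, 8], [3, 5], [7], [9]].
Insert 6: 6 bumps 8 from row 1; 8 appends to row 2. P = [[1, 2, 4, 6], [3, 5, 8], [7], [9]].

So P = [[1, 2, 4, 6], [3, 5, 8], [7], [9]], Q = [[1, 2, 4, 5], [3, 6, 9], [7], [8]].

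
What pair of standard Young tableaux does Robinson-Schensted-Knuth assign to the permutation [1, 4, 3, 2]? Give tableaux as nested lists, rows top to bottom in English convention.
P = [[1, 2], [3], [4]], Q = [[1, 2], [3], [4]]

Insert each entry of the permutation into P by Schensted row insertion, recording in Q the position of each new cell.

After inserting 1: P = [[1]].
After inserting 4: P = [[1, 4]].
After inserting 3: P = [[1, 3], [4]].
After inserting 2: P = [[1, 2], [3], [4]].

So P = [[1, 2], [3], [4]], Q = [[1, 2], [3], [4]].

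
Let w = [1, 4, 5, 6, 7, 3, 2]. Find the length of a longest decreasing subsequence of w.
3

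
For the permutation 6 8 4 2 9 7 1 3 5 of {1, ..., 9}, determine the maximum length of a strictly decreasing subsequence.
4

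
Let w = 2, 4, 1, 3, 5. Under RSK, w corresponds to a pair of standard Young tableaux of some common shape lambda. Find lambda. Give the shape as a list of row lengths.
[3, 2]

Row-insert each entry into an empty tableau.

After inserting 2: P = [[2]].
After inserting 4: P = [[2, 4]].
After inserting 1: P = [[1, 4], [2]].
After inserting 3: P = [[1, 3], [2, 4]].
After inserting 5: P = [[1, 3, 5], [2, 4]].

The final insertion tableau P = [[1, 3, 5], [2, 4]] has shape [3, 2].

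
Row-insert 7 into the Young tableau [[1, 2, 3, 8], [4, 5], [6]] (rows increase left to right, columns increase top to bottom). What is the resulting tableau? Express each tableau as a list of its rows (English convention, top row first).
In row 1, 7 replaces 8 (the leftmost entry greater than 7); 8 is bumped to row 2. 8 is appended to row 2. The new tableau is [[1, 2, 3, 7], [4, 5, 8], [6]].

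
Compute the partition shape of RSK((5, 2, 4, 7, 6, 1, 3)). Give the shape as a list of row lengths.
Row-insert each entry into an empty tableau.

After inserting 5: P = [[5]].
After inserting 2: P = [[2], [5]].
After inserting 4: P = [[2, 4], [5]].
After inserting 7: P = [[2, 4, 7], [5]].
After inserting 6: P = [[2, 4, 6], [5, 7]].
After inserting 1: P = [[1, 4, 6], [2, 7], [5]].
After inserting 3: P = [[1, 3, 6], [2, 4], [5, 7]].

The final insertion tableau P = [[1, 3, 6], [2, 4], [5, 7]] has shape [3, 2, 2].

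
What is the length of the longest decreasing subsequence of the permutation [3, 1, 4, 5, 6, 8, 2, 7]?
2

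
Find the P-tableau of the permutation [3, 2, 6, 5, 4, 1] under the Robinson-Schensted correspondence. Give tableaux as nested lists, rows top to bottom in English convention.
Insert 3: appended to row 1. P = [[3]].
Insert 2: 2 bumps 3 from row 1; 3 starts row 2. P = [[2], [3]].
Insert 6: appended to row 1. P = [[2, 6], [3]].
Insert 5: 5 bumps 6 from row 1; 6 appends to row 2. P = [[2, 5], [3, 6]].
Insert 4: 4 bumps 5 from row 1; 5 bumps 6 from row 2; 6 starts row 3. P = [[2, 4], [3, 5], [6]].
Insert 1: 1 bumps 2 from row 1; 2 bumps 3 from row 2; 3 bumps 6 from row 3; 6 starts row 4. P = [[1, 4], [2, 5], [3], [6]].

So P = [[1, 4], [2, 5], [3], [6]].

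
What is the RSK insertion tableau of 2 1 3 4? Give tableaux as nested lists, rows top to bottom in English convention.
Insert 2: appended to row 1. P = [[2]].
Insert 1: 1 bumps 2 from row 1; 2 starts row 2. P = [[1], [2]].
Insert 3: appended to row 1. P = [[1, 3], [2]].
Insert 4: appended to row 1. P = [[1, 3, 4], [2]].

So P = [[1, 3, 4], [2]].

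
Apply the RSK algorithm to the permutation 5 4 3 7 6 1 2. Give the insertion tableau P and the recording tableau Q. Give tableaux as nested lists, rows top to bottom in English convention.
Insert each entry of the permutation into P by Schensted row insertion, recording in Q the position of each new cell.

Insert 5: appended to row 1. P = [[5]], Q = [[1]].
Insert 4: 4 bumps 5 from row 1; 5 starts row 2. P = [[4], [5]], Q = [[1], [2]].
Insert 3: 3 bumps 4 from row 1; 4 bumps 5 from row 2; 5 starts row 3. P = [[3], [4], [5]], Q = [[1], [2], [3]].
Insert 7: appended to row 1. P = [[3, 7], [4], [5]], Q = [[1, 4], [2], [3]].
Insert 6: 6 bumps 7 from row 1; 7 appends to row 2. P = [[3, 6], [4, 7], [5]], Q = [[1, 4], [2, 5], [3]].
Insert 1: 1 bumps 3 from row 1; 3 bumps 4 from row 2; 4 bumps 5 from row 3; 5 starts row 4. P = [[1, 6], [3, 7], [4], [5]], Q = [[1, 4], [2, 5], [3], [6]].
Insert 2: 2 bumps 6 from row 1; 6 bumps 7 from row 2; 7 appends to row 3. P = [[1, 2], [3, 6], [4, 7], [5]], Q = [[1, 4], [2, 5], [3, 7], [6]].

So P = [[1, 2], [3, 6], [4, 7], [5]], Q = [[1, 4], [2, 5], [3, 7], [6]].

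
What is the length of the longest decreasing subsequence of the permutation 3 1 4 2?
2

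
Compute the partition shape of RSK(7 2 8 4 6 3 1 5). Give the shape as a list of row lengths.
Row-insert each entry into an empty tableau.

After inserting 7: P = [[7]].
After inserting 2: P = [[2], [7]].
After inserting 8: P = [[2, 8], [7]].
After inserting 4: P = [[2, 4], [7, 8]].
After inserting 6: P = [[2, 4, 6], [7, 8]].
After inserting 3: P = [[2, 3, 6], [4, 8], [7]].
After inserting 1: P = [[1, 3, 6], [2, 8], [4], [7]].
After inserting 5: P = [[1, 3, 5], [2, 6], [4, 8], [7]].

The final insertion tableau P = [[1, 3, 5], [2, 6], [4, 8], [7]] has shape [3, 2, 2, 1].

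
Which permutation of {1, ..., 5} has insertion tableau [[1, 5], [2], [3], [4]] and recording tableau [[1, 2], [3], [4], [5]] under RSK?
Reverse RSK: for i = n, n-1, ..., 1, locate i in Q, remove the corresponding corner cell from P, and reverse-bump its entry up through P; the value ejected from row 1 is w(i).

So w = 4 5 3 2 1.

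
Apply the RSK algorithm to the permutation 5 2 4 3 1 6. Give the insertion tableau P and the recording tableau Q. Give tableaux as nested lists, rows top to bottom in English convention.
P = [[1, 3, 6], [2], [4], [5]], Q = [[1, 3, 6], [2], [4], [5]]

Insert each entry of the permutation into P by Schensted row insertion, recording in Q the position of each new cell.

Insert 5: appended to row 1. P = [[5]].
Insert 2: 2 bumps 5 from row 1; 5 starts row 2. P = [[2], [5]].
Insert 4: appended to row 1. P = [[2, 4], [5]].
Insert 3: 3 bumps 4 from row 1; 4 bumps 5 from row 2; 5 starts row 3. P = [[2, 3], [4], [5]].
Insert 1: 1 bumps 2 from row 1; 2 bumps 4 from row 2; 4 bumps 5 from row 3; 5 starts row 4. P = [[1, 3], [2], [4], [5]].
Insert 6: appended to row 1. P = [[1, 3, 6], [2], [4], [5]].

So P = [[1, 3, 6], [2], [4], [5]], Q = [[1, 3, 6], [2], [4], [5]].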